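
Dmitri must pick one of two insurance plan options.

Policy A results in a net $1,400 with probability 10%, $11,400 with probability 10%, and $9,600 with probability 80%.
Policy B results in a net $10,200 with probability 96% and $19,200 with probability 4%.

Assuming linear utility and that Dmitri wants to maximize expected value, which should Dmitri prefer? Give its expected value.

Policy B ($10,560)

Policy A = 0.1 × 1400 + 0.1 × 11400 + 0.8 × 9600 = 140 + 1140 + 7680 = 8960
Policy B = 0.96 × 10200 + 0.04 × 19200 = 9792 + 768 = 10560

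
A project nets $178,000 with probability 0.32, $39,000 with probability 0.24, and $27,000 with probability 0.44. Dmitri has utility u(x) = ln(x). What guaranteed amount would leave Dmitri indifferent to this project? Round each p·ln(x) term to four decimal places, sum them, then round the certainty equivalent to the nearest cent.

$53,927.72

E[u] = 0.32·ln(178000) + 0.24·ln(39000) + 0.44·ln(27000) = 3.8687 + 2.5371 + 4.4896 = 10.8954
CE = e^10.8954 ≈ 53927.72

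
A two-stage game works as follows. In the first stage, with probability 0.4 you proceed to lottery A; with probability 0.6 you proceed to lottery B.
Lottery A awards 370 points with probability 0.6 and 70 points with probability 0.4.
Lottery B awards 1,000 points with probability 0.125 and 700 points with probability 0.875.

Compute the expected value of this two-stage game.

542.5 points

EV(A) = 0.6 × 370 + 0.4 × 70 = 222 + 28 = 250
EV(B) = 0.125 × 1000 + 0.875 × 700 = 125 + 612.5 = 737.5
Overall = 0.4 × 250 + 0.6 × 737.5 = 100 + 442.5 = 542.5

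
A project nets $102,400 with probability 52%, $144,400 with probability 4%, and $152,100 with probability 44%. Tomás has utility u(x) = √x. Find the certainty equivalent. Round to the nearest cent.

$124,750.24

E[u] = 0.52·√102400 + 0.04·√144400 + 0.44·√152100 = 0.52·320 + 0.04·380 + 0.44·390 = 353.2
CE = (353.2)² = 124750.24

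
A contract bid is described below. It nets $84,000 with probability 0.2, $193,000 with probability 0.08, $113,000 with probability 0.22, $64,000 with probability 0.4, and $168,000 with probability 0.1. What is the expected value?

$99,500

EV = 0.2 × 84000 + 0.08 × 193000 + 0.22 × 113000 + 0.4 × 64000 + 0.1 × 168000 = 16800 + 15440 + 24860 + 25600 + 16800 = 99500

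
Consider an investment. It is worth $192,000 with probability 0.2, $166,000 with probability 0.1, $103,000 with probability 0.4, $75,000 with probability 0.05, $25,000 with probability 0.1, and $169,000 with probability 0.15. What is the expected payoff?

EV = 0.2 × 192000 + 0.1 × 166000 + 0.4 × 103000 + 0.05 × 75000 + 0.1 × 25000 + 0.15 × 169000 = 38400 + 16600 + 41200 + 3750 + 2500 + 25350 = 127800

$127,800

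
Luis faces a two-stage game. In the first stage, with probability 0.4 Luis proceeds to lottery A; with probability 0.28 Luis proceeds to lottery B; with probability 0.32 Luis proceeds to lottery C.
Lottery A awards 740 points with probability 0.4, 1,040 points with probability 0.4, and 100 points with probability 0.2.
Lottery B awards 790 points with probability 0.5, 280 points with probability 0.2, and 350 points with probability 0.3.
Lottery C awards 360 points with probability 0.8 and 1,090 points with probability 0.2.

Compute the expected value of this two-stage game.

EV(A) = 0.4 × 740 + 0.4 × 1040 + 0.2 × 100 = 296 + 416 + 20 = 732
EV(B) = 0.5 × 790 + 0.2 × 280 + 0.3 × 350 = 395 + 56 + 105 = 556
EV(C) = 0.8 × 360 + 0.2 × 1090 = 288 + 218 = 506
Overall = 0.4 × 732 + 0.28 × 556 + 0.32 × 506 = 292.8 + 155.68 + 161.92 = 610.4

610.4 points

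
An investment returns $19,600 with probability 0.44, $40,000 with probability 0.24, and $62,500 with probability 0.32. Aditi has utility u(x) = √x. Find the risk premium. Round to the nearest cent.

E[u] = 0.44·√19600 + 0.24·√40000 + 0.32·√62500 = 0.44·140 + 0.24·200 + 0.32·250 = 189.6
CE = (189.6)² = 35948.16
Risk premium = EV − CE = 38224 − 35948.16 = 2275.84

$2,275.84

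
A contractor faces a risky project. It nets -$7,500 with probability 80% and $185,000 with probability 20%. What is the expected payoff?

$31,000

EV = 0.8 × (-7500) + 0.2 × 185000 = -6000 + 37000 = 31000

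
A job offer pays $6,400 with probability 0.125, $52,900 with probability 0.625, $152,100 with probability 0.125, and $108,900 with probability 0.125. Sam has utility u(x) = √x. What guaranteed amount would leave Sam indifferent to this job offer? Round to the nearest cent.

$59,414.06

E[u] = 0.125·√6400 + 0.625·√52900 + 0.125·√152100 + 0.125·√108900 = 0.125·80 + 0.625·230 + 0.125·390 + 0.125·330 = 243.75
CE = (243.75)² = 59414.0625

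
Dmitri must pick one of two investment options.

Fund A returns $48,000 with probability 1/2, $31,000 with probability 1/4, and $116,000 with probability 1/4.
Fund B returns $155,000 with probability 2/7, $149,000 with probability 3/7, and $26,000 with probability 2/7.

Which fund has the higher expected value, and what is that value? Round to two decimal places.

Fund B ($115,571.43)

Fund A = 1/2 × 48000 + 1/4 × 31000 + 1/4 × 116000 = 24000 + 7750 + 29000 = 60750
Fund B = 2/7 × 155000 + 3/7 × 149000 + 2/7 × 26000 = 44285.7143 + 63857.1429 + 7428.5714 = 115571.4286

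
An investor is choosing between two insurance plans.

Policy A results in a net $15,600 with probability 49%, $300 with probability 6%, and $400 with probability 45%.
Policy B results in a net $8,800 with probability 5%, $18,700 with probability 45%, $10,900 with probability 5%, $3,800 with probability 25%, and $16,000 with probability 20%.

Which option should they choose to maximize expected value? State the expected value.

Policy A = 0.49 × 15600 + 0.06 × 300 + 0.45 × 400 = 7644 + 18 + 180 = 7842
Policy B = 0.05 × 8800 + 0.45 × 18700 + 0.05 × 10900 + 0.25 × 3800 + 0.2 × 16000 = 440 + 8415 + 545 + 950 + 3200 = 13550

Policy B ($13,550)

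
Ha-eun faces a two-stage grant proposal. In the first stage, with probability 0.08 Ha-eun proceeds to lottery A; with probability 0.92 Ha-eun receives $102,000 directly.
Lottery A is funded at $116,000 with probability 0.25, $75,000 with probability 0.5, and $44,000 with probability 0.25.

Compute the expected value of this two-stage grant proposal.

EV(A) = 0.25 × 116000 + 0.5 × 75000 + 0.25 × 44000 = 29000 + 37500 + 11000 = 77500
Branch B: 102000 (certain)
Overall = 0.08 × 77500 + 0.92 × 102000 = 6200 + 93840 = 100040

$100,040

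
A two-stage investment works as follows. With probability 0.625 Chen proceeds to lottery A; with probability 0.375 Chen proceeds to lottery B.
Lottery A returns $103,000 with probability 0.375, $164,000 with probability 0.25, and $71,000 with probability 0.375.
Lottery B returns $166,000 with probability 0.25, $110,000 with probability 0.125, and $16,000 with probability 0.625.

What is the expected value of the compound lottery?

$90,875

EV(A) = 0.375 × 103000 + 0.25 × 164000 + 0.375 × 71000 = 38625 + 41000 + 26625 = 106250
EV(B) = 0.25 × 166000 + 0.125 × 110000 + 0.625 × 16000 = 41500 + 13750 + 10000 = 65250
Overall = 0.625 × 106250 + 0.375 × 65250 = 66406.25 + 24468.75 = 90875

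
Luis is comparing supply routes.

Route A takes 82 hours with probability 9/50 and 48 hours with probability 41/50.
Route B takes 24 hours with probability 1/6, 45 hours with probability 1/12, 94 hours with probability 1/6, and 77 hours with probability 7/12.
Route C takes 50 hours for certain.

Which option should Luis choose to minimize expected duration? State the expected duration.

Route A = 9/50 × 82 + 41/50 × 48 = 14.76 + 39.36 = 54.12
Route B = 1/6 × 24 + 1/12 × 45 + 1/6 × 94 + 7/12 × 77 = 4 + 3.75 + 15.6667 + 44.9167 = 68.3333
Route C: 50 (certain)

Route C (50 hours)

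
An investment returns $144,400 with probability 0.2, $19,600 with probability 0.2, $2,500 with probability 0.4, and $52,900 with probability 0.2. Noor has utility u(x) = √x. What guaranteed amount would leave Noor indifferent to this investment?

$28,900

E[u] = 0.2·√144400 + 0.2·√19600 + 0.4·√2500 + 0.2·√52900 = 0.2·380 + 0.2·140 + 0.4·50 + 0.2·230 = 170
CE = (170)² = 28900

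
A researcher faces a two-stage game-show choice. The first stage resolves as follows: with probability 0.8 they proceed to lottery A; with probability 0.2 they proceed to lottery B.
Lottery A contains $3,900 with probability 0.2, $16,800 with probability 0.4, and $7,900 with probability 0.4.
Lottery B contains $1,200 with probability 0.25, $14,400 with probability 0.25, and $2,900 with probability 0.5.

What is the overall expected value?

EV(A) = 0.2 × 3900 + 0.4 × 16800 + 0.4 × 7900 = 780 + 6720 + 3160 = 10660
EV(B) = 0.25 × 1200 + 0.25 × 14400 + 0.5 × 2900 = 300 + 3600 + 1450 = 5350
Overall = 0.8 × 10660 + 0.2 × 5350 = 8528 + 1070 = 9598

$9,598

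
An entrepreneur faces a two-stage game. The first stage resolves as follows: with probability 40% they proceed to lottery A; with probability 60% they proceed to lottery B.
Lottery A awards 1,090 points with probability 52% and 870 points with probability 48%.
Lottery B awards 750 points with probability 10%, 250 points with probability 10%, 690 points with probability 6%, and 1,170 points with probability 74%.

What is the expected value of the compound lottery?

998.08 points

EV(A) = 0.52 × 1090 + 0.48 × 870 = 566.8 + 417.6 = 984.4
EV(B) = 0.1 × 750 + 0.1 × 250 + 0.06 × 690 + 0.74 × 1170 = 75 + 25 + 41.4 + 865.8 = 1007.2
Overall = 0.4 × 984.4 + 0.6 × 1007.2 = 393.76 + 604.32 = 998.08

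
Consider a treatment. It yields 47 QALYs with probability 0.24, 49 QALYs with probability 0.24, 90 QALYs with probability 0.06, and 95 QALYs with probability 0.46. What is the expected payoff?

72.14 QALYs

EV = 0.24 × 47 + 0.24 × 49 + 0.06 × 90 + 0.46 × 95 = 11.28 + 11.76 + 5.4 + 43.7 = 72.14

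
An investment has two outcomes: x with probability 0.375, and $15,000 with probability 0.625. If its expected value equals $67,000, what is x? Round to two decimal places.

x = $153,666.67

0.375·x + 0.625·15000 = 67000
0.375·x = 67000 − 9375 = 57625
x = 57625 / 0.375 = 153666.6667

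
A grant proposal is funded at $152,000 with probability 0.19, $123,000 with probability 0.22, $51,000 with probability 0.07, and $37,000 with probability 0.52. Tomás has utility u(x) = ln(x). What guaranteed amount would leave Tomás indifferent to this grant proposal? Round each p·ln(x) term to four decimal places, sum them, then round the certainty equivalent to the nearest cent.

$64,466.44

E[u] = 0.19·ln(152000) + 0.22·ln(123000) + 0.07·ln(51000) + 0.52·ln(37000) = 2.2670 + 2.5784 + 0.7588 + 5.4697 = 11.0739
CE = e^11.0739 ≈ 64466.44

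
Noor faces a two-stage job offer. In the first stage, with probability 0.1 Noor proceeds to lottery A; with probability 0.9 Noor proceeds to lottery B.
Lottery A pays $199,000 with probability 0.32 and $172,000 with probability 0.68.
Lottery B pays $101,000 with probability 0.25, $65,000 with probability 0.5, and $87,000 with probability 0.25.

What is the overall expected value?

EV(A) = 0.32 × 199000 + 0.68 × 172000 = 63680 + 116960 = 180640
EV(B) = 0.25 × 101000 + 0.5 × 65000 + 0.25 × 87000 = 25250 + 32500 + 21750 = 79500
Overall = 0.1 × 180640 + 0.9 × 79500 = 18064 + 71550 = 89614

$89,614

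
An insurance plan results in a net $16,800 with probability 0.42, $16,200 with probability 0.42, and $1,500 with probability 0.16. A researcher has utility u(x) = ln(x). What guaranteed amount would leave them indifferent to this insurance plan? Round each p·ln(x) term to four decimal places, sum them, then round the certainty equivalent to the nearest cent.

$11,240.74

E[u] = 0.42·ln(16800) + 0.42·ln(16200) + 0.16·ln(1500) = 4.0862 + 4.0710 + 1.1701 = 9.3273
CE = e^9.3273 ≈ 11240.74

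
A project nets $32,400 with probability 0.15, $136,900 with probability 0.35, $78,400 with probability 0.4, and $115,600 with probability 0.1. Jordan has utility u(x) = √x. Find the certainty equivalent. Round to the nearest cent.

$91,506.25

E[u] = 0.15·√32400 + 0.35·√136900 + 0.4·√78400 + 0.1·√115600 = 0.15·180 + 0.35·370 + 0.4·280 + 0.1·340 = 302.5
CE = (302.5)² = 91506.25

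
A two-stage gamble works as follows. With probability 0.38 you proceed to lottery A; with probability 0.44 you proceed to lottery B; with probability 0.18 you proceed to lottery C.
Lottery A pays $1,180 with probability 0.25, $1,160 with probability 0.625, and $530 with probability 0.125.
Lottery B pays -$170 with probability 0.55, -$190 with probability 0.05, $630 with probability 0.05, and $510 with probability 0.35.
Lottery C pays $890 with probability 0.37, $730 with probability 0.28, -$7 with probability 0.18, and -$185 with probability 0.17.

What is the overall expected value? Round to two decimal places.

$550.03

EV(A) = 0.25 × 1180 + 0.625 × 1160 + 0.125 × 530 = 295 + 725 + 66.25 = 1086.25
EV(B) = 0.55 × (-170) + 0.05 × (-190) + 0.05 × 630 + 0.35 × 510 = -93.5 − 9.5 + 31.5 + 178.5 = 107
EV(C) = 0.37 × 890 + 0.28 × 730 + 0.18 × (-7) + 0.17 × (-185) = 329.3 + 204.4 − 1.26 − 31.45 = 500.99
Overall = 0.38 × 1086.25 + 0.44 × 107 + 0.18 × 500.99 = 412.775 + 47.08 + 90.1782 = 550.0332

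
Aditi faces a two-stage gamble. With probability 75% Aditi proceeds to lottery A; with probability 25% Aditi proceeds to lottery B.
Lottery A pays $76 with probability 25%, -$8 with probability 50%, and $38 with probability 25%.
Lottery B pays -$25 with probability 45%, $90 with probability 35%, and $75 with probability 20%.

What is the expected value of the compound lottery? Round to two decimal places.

$27.19

EV(A) = 0.25 × 76 + 0.5 × (-8) + 0.25 × 38 = 19 − 4 + 9.5 = 24.5
EV(B) = 0.45 × (-25) + 0.35 × 90 + 0.2 × 75 = -11.25 + 31.5 + 15 = 35.25
Overall = 0.75 × 24.5 + 0.25 × 35.25 = 18.375 + 8.8125 = 27.1875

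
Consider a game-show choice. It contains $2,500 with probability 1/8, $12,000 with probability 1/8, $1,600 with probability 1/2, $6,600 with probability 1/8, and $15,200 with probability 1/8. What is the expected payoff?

EV = 1/8 × 2500 + 1/8 × 12000 + 1/2 × 1600 + 1/8 × 6600 + 1/8 × 15200 = 312.5 + 1500 + 800 + 825 + 1900 = 5337.5

$5,337.50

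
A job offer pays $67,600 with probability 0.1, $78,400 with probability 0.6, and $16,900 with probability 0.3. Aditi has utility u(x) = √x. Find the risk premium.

E[u] = 0.1·√67600 + 0.6·√78400 + 0.3·√16900 = 0.1·260 + 0.6·280 + 0.3·130 = 233
CE = (233)² = 54289
Risk premium = EV − CE = 58870 − 54289 = 4581

$4,581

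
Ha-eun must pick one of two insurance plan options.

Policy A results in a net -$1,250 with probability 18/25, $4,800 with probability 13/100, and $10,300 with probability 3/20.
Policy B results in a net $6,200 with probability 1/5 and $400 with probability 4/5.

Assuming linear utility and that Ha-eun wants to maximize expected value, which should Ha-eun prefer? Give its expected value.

Policy A = 18/25 × (-1250) + 13/100 × 4800 + 3/20 × 10300 = -900 + 624 + 1545 = 1269
Policy B = 1/5 × 6200 + 4/5 × 400 = 1240 + 320 = 1560

Policy B ($1,560)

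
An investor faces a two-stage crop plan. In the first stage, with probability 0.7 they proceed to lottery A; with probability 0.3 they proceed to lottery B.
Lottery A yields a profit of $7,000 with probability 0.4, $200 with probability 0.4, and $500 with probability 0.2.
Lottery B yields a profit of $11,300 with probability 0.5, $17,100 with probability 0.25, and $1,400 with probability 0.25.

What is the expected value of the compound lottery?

$5,168.50

EV(A) = 0.4 × 7000 + 0.4 × 200 + 0.2 × 500 = 2800 + 80 + 100 = 2980
EV(B) = 0.5 × 11300 + 0.25 × 17100 + 0.25 × 1400 = 5650 + 4275 + 350 = 10275
Overall = 0.7 × 2980 + 0.3 × 10275 = 2086 + 3082.5 = 5168.5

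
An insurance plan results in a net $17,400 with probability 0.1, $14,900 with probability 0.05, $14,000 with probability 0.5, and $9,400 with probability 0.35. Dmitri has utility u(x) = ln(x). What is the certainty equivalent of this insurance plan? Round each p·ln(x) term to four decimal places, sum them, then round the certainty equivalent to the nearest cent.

$12,485.21

E[u] = 0.1·ln(17400) + 0.05·ln(14900) + 0.5·ln(14000) + 0.35·ln(9400) = 0.9764 + 0.4805 + 4.7734 + 3.2020 = 9.4323
CE = e^9.4323 ≈ 12485.21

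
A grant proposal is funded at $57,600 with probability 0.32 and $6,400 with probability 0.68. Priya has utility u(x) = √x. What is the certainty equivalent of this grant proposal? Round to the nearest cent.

E[u] = 0.32·√57600 + 0.68·√6400 = 0.32·240 + 0.68·80 = 131.2
CE = (131.2)² = 17213.44

$17,213.44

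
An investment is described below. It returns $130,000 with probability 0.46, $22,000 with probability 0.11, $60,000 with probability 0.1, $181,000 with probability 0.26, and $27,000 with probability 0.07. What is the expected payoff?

$117,170

EV = 0.46 × 130000 + 0.11 × 22000 + 0.1 × 60000 + 0.26 × 181000 + 0.07 × 27000 = 59800 + 2420 + 6000 + 47060 + 1890 = 117170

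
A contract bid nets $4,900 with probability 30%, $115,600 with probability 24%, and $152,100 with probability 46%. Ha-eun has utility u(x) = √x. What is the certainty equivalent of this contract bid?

E[u] = 0.3·√4900 + 0.24·√115600 + 0.46·√152100 = 0.3·70 + 0.24·340 + 0.46·390 = 282
CE = (282)² = 79524

$79,524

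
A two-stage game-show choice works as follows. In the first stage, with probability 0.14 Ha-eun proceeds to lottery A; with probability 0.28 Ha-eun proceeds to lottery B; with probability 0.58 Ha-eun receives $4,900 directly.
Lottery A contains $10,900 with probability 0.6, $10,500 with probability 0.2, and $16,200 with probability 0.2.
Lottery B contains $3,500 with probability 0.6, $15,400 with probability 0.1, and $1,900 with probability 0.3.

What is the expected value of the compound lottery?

EV(A) = 0.6 × 10900 + 0.2 × 10500 + 0.2 × 16200 = 6540 + 2100 + 3240 = 11880
EV(B) = 0.6 × 3500 + 0.1 × 15400 + 0.3 × 1900 = 2100 + 1540 + 570 = 4210
Branch C: 4900 (certain)
Overall = 0.14 × 11880 + 0.28 × 4210 + 0.58 × 4900 = 1663.2 + 1178.8 + 2842 = 5684

$5,684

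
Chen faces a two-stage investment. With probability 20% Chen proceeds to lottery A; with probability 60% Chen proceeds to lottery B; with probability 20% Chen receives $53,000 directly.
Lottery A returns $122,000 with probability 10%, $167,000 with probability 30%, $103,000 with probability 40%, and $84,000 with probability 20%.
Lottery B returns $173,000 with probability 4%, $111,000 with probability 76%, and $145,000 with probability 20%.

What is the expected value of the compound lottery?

$106,828

EV(A) = 0.1 × 122000 + 0.3 × 167000 + 0.4 × 103000 + 0.2 × 84000 = 12200 + 50100 + 41200 + 16800 = 120300
EV(B) = 0.04 × 173000 + 0.76 × 111000 + 0.2 × 145000 = 6920 + 84360 + 29000 = 120280
Branch C: 53000 (certain)
Overall = 0.2 × 120300 + 0.6 × 120280 + 0.2 × 53000 = 24060 + 72168 + 10600 = 106828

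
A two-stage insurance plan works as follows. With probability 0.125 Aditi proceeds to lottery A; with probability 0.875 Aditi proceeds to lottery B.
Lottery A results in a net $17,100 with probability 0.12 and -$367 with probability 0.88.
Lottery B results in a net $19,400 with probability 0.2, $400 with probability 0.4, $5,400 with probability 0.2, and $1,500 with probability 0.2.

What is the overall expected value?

$4,958.63

EV(A) = 0.12 × 17100 + 0.88 × (-367) = 2052 − 322.96 = 1729.04
EV(B) = 0.2 × 19400 + 0.4 × 400 + 0.2 × 5400 + 0.2 × 1500 = 3880 + 160 + 1080 + 300 = 5420
Overall = 0.125 × 1729.04 + 0.875 × 5420 = 216.13 + 4742.5 = 4958.63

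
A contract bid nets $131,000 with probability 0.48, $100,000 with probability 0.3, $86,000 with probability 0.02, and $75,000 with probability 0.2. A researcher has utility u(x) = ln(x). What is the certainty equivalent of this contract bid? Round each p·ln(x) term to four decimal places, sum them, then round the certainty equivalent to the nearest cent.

$107,140.89

E[u] = 0.48·ln(131000) + 0.3·ln(100000) + 0.02·ln(86000) + 0.2·ln(75000) = 5.6558 + 3.4539 + 0.2272 + 2.2450 = 11.5819
CE = e^11.5819 ≈ 107140.89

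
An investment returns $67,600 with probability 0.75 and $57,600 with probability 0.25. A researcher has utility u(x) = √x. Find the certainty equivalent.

E[u] = 0.75·√67600 + 0.25·√57600 = 0.75·260 + 0.25·240 = 255
CE = (255)² = 65025

$65,025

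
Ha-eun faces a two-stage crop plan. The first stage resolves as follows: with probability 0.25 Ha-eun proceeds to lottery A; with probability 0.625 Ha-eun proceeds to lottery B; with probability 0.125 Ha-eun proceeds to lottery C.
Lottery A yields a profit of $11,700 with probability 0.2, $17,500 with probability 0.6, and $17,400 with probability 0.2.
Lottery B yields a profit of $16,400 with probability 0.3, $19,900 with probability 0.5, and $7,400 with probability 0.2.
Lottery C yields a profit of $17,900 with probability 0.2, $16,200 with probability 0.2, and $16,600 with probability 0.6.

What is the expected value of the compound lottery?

EV(A) = 0.2 × 11700 + 0.6 × 17500 + 0.2 × 17400 = 2340 + 10500 + 3480 = 16320
EV(B) = 0.3 × 16400 + 0.5 × 19900 + 0.2 × 7400 = 4920 + 9950 + 1480 = 16350
EV(C) = 0.2 × 17900 + 0.2 × 16200 + 0.6 × 16600 = 3580 + 3240 + 9960 = 16780
Overall = 0.25 × 16320 + 0.625 × 16350 + 0.125 × 16780 = 4080 + 10218.75 + 2097.5 = 16396.25

$16,396.25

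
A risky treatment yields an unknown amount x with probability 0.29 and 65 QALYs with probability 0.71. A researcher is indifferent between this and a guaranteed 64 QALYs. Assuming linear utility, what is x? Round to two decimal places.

0.29·x + 0.71·65 = 64
0.29·x = 64 − 46.15 = 17.85
x = 17.85 / 0.29 = 61.5517

x = 61.55 QALYs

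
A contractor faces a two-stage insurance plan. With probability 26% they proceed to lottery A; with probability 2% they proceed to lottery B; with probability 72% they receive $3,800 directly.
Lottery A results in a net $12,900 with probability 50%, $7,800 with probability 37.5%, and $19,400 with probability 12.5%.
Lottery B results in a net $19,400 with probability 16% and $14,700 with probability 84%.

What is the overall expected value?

$6,113.04

EV(A) = 0.5 × 12900 + 0.375 × 7800 + 0.125 × 19400 = 6450 + 2925 + 2425 = 11800
EV(B) = 0.16 × 19400 + 0.84 × 14700 = 3104 + 12348 = 15452
Branch C: 3800 (certain)
Overall = 0.26 × 11800 + 0.02 × 15452 + 0.72 × 3800 = 3068 + 309.04 + 2736 = 6113.04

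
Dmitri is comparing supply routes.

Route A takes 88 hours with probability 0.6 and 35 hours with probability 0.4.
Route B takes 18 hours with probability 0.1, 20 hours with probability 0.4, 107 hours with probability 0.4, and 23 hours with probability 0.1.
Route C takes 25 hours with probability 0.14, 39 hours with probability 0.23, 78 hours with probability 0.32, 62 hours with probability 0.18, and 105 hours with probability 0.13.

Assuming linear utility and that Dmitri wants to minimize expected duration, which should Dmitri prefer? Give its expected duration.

Route A = 0.6 × 88 + 0.4 × 35 = 52.8 + 14 = 66.8
Route B = 0.1 × 18 + 0.4 × 20 + 0.4 × 107 + 0.1 × 23 = 1.8 + 8 + 42.8 + 2.3 = 54.9
Route C = 0.14 × 25 + 0.23 × 39 + 0.32 × 78 + 0.18 × 62 + 0.13 × 105 = 3.5 + 8.97 + 24.96 + 11.16 + 13.65 = 62.24

Route B (54.9 hours)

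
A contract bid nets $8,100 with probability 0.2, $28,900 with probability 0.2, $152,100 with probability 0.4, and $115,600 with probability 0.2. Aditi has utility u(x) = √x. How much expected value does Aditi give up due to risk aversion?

E[u] = 0.2·√8100 + 0.2·√28900 + 0.4·√152100 + 0.2·√115600 = 0.2·90 + 0.2·170 + 0.4·390 + 0.2·340 = 276
CE = (276)² = 76176
Risk premium = EV − CE = 91360 − 76176 = 15184

$15,184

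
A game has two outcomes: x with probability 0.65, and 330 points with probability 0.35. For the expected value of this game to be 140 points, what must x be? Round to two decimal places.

x = 37.69 points

0.65·x + 0.35·330 = 140
0.65·x = 140 − 115.5 = 24.5
x = 24.5 / 0.65 = 37.6923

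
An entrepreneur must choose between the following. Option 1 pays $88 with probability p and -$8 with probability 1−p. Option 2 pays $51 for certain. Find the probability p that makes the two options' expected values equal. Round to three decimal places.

p·88 + (1−p)·(-8) = 51
96p − 8 = 51
p = (51 + 8) / 96

p = 0.615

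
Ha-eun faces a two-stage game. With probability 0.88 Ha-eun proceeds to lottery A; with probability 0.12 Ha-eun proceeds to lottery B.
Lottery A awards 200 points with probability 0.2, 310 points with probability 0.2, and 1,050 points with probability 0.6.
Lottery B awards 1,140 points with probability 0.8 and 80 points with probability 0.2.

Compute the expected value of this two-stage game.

755.52 points

EV(A) = 0.2 × 200 + 0.2 × 310 + 0.6 × 1050 = 40 + 62 + 630 = 732
EV(B) = 0.8 × 1140 + 0.2 × 80 = 912 + 16 = 928
Overall = 0.88 × 732 + 0.12 × 928 = 644.16 + 111.36 = 755.52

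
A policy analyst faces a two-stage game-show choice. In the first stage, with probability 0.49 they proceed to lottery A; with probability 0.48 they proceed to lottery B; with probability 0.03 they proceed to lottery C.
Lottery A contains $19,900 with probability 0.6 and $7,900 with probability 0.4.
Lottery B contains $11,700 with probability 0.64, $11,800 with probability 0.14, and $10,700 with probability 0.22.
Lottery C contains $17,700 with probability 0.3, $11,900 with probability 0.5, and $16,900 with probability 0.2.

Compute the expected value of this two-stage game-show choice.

EV(A) = 0.6 × 19900 + 0.4 × 7900 = 11940 + 3160 = 15100
EV(B) = 0.64 × 11700 + 0.14 × 11800 + 0.22 × 10700 = 7488 + 1652 + 2354 = 11494
EV(C) = 0.3 × 17700 + 0.5 × 11900 + 0.2 × 16900 = 5310 + 5950 + 3380 = 14640
Overall = 0.49 × 15100 + 0.48 × 11494 + 0.03 × 14640 = 7399 + 5517.12 + 439.2 = 13355.32

$13,355.32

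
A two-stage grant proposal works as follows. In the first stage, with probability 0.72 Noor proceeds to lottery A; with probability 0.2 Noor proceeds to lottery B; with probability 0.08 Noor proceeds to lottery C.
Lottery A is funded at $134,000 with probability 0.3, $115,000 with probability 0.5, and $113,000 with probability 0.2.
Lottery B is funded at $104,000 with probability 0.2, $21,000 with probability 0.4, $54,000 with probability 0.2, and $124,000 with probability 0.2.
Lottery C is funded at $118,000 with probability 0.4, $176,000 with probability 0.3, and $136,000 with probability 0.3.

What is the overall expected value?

$110,840

EV(A) = 0.3 × 134000 + 0.5 × 115000 + 0.2 × 113000 = 40200 + 57500 + 22600 = 120300
EV(B) = 0.2 × 104000 + 0.4 × 21000 + 0.2 × 54000 + 0.2 × 124000 = 20800 + 8400 + 10800 + 24800 = 64800
EV(C) = 0.4 × 118000 + 0.3 × 176000 + 0.3 × 136000 = 47200 + 52800 + 40800 = 140800
Overall = 0.72 × 120300 + 0.2 × 64800 + 0.08 × 140800 = 86616 + 12960 + 11264 = 110840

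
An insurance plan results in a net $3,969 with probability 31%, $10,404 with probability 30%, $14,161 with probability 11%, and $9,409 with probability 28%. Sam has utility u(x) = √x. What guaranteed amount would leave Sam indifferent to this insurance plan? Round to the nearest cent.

E[u] = 0.31·√3969 + 0.3·√10404 + 0.11·√14161 + 0.28·√9409 = 0.31·63 + 0.3·102 + 0.11·119 + 0.28·97 = 90.38
CE = (90.38)² = 8168.5444

$8,168.54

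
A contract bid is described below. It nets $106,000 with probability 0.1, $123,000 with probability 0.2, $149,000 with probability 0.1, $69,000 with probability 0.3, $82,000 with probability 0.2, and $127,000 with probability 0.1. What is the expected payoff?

$99,900

EV = 0.1 × 106000 + 0.2 × 123000 + 0.1 × 149000 + 0.3 × 69000 + 0.2 × 82000 + 0.1 × 127000 = 10600 + 24600 + 14900 + 20700 + 16400 + 12700 = 99900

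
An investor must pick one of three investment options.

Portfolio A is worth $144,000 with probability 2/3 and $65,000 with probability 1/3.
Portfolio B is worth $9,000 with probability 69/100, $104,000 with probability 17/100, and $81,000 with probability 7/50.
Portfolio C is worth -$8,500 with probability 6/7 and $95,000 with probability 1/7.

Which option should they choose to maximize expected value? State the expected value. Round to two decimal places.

Portfolio A = 2/3 × 144000 + 1/3 × 65000 = 96000 + 21666.6667 = 117666.6667
Portfolio B = 69/100 × 9000 + 17/100 × 104000 + 7/50 × 81000 = 6210 + 17680 + 11340 = 35230
Portfolio C = 6/7 × (-8500) + 1/7 × 95000 = -7285.7143 + 13571.4286 = 6285.7143

Portfolio A ($117,666.67)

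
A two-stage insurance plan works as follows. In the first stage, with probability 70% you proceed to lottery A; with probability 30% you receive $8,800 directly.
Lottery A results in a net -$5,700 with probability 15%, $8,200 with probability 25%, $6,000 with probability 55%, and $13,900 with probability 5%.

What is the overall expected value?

EV(A) = 0.15 × (-5700) + 0.25 × 8200 + 0.55 × 6000 + 0.05 × 13900 = -855 + 2050 + 3300 + 695 = 5190
Branch B: 8800 (certain)
Overall = 0.7 × 5190 + 0.3 × 8800 = 3633 + 2640 = 6273

$6,273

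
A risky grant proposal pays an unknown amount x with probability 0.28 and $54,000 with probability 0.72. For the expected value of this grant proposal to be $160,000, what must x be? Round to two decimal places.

0.28·x + 0.72·54000 = 160000
0.28·x = 160000 − 38880 = 121120
x = 121120 / 0.28 = 432571.4286

x = $432,571.43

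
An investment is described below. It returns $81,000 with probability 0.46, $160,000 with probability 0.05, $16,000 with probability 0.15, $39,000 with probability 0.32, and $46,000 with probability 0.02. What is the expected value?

EV = 0.46 × 81000 + 0.05 × 160000 + 0.15 × 16000 + 0.32 × 39000 + 0.02 × 46000 = 37260 + 8000 + 2400 + 12480 + 920 = 61060

$61,060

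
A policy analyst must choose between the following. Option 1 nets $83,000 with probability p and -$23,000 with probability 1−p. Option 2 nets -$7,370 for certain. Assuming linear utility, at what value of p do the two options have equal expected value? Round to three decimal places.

p·83000 + (1−p)·(-23000) = -7370
106000p − 23000 = -7370
p = (-7370 + 23000) / 106000

p = 0.147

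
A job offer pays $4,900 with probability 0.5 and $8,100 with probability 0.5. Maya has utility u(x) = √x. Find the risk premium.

E[u] = 0.5·√4900 + 0.5·√8100 = 0.5·70 + 0.5·90 = 80
CE = (80)² = 6400
Risk premium = EV − CE = 6500 − 6400 = 100

$100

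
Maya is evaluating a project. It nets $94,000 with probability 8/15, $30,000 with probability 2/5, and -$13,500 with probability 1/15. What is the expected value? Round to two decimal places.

EV = 8/15 × 94000 + 2/5 × 30000 + 1/15 × (-13500) = 50133.3333 + 12000 − 900 = 61233.3333

$61,233.33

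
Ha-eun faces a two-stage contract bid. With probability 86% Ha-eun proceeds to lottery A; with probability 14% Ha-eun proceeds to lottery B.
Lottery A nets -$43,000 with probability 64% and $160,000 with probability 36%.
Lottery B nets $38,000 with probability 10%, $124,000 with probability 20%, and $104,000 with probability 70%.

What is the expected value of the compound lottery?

EV(A) = 0.64 × (-43000) + 0.36 × 160000 = -27520 + 57600 = 30080
EV(B) = 0.1 × 38000 + 0.2 × 124000 + 0.7 × 104000 = 3800 + 24800 + 72800 = 101400
Overall = 0.86 × 30080 + 0.14 × 101400 = 25868.8 + 14196 = 40064.8

$40,064.80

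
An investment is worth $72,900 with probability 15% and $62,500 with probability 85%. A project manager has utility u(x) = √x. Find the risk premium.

E[u] = 0.15·√72900 + 0.85·√62500 = 0.15·270 + 0.85·250 = 253
CE = (253)² = 64009
Risk premium = EV − CE = 64060 − 64009 = 51

$51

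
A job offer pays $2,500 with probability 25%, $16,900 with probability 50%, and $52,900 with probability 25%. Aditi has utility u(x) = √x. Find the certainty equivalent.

E[u] = 0.25·√2500 + 0.5·√16900 + 0.25·√52900 = 0.25·50 + 0.5·130 + 0.25·230 = 135
CE = (135)² = 18225

$18,225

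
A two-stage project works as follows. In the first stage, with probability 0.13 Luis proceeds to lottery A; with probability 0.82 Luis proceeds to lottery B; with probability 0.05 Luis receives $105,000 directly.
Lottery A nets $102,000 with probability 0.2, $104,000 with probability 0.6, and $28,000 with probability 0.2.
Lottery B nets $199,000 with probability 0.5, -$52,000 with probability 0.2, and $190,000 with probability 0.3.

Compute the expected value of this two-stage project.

$136,544

EV(A) = 0.2 × 102000 + 0.6 × 104000 + 0.2 × 28000 = 20400 + 62400 + 5600 = 88400
EV(B) = 0.5 × 199000 + 0.2 × (-52000) + 0.3 × 190000 = 99500 − 10400 + 57000 = 146100
Branch C: 105000 (certain)
Overall = 0.13 × 88400 + 0.82 × 146100 + 0.05 × 105000 = 11492 + 119802 + 5250 = 136544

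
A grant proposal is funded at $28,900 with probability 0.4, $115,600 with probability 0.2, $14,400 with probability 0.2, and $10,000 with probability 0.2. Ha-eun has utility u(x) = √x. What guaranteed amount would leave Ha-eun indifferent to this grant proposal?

$32,400

E[u] = 0.4·√28900 + 0.2·√115600 + 0.2·√14400 + 0.2·√10000 = 0.4·170 + 0.2·340 + 0.2·120 + 0.2·100 = 180
CE = (180)² = 32400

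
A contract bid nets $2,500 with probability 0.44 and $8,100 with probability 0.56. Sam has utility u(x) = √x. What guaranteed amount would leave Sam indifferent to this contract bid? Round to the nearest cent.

$5,241.76

E[u] = 0.44·√2500 + 0.56·√8100 = 0.44·50 + 0.56·90 = 72.4
CE = (72.4)² = 5241.76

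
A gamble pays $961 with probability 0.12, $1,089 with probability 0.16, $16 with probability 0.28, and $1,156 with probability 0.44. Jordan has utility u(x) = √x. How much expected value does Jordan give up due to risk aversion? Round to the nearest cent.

$173.67

E[u] = 0.12·√961 + 0.16·√1089 + 0.28·√16 + 0.44·√1156 = 0.12·31 + 0.16·33 + 0.28·4 + 0.44·34 = 25.08
CE = (25.08)² = 629.0064
Risk premium = EV − CE = 802.68 − 629.0064 = 173.6736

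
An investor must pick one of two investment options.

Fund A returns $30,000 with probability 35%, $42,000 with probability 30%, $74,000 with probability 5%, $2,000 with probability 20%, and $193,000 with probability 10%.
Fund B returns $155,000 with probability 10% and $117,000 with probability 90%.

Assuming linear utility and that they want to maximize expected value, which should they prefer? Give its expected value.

Fund A = 0.35 × 30000 + 0.3 × 42000 + 0.05 × 74000 + 0.2 × 2000 + 0.1 × 193000 = 10500 + 12600 + 3700 + 400 + 19300 = 46500
Fund B = 0.1 × 155000 + 0.9 × 117000 = 15500 + 105300 = 120800

Fund B ($120,800)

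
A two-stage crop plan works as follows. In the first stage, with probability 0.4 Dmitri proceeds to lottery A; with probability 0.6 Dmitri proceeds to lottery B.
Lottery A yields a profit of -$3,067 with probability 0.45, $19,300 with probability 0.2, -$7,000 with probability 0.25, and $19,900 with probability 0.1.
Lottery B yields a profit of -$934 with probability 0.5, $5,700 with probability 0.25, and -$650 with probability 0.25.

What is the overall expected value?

EV(A) = 0.45 × (-3067) + 0.2 × 19300 + 0.25 × (-7000) + 0.1 × 19900 = -1380.15 + 3860 − 1750 + 1990 = 2719.85
EV(B) = 0.5 × (-934) + 0.25 × 5700 + 0.25 × (-650) = -467 + 1425 − 162.5 = 795.5
Overall = 0.4 × 2719.85 + 0.6 × 795.5 = 1087.94 + 477.3 = 1565.24

$1,565.24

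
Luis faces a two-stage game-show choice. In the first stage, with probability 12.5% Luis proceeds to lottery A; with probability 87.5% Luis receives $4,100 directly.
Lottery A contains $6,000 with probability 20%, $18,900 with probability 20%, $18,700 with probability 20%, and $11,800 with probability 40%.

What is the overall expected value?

$5,267.50

EV(A) = 0.2 × 6000 + 0.2 × 18900 + 0.2 × 18700 + 0.4 × 11800 = 1200 + 3780 + 3740 + 4720 = 13440
Branch B: 4100 (certain)
Overall = 0.125 × 13440 + 0.875 × 4100 = 1680 + 3587.5 = 5267.5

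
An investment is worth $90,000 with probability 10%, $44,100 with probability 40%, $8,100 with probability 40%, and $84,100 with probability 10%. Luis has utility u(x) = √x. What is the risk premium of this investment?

E[u] = 0.1·√90000 + 0.4·√44100 + 0.4·√8100 + 0.1·√84100 = 0.1·300 + 0.4·210 + 0.4·90 + 0.1·290 = 179
CE = (179)² = 32041
Risk premium = EV − CE = 38290 − 32041 = 6249

$6,249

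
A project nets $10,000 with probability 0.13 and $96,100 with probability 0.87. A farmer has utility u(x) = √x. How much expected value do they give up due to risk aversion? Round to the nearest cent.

E[u] = 0.13·√10000 + 0.87·√96100 = 0.13·100 + 0.87·310 = 282.7
CE = (282.7)² = 79919.29
Risk premium = EV − CE = 84907 − 79919.29 = 4987.71

$4,987.71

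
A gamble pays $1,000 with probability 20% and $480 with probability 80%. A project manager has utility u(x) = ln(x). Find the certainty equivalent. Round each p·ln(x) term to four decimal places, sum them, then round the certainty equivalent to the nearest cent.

$555.91

E[u] = 0.2·ln(1000) + 0.8·ln(480) = 1.3816 + 4.9390 = 6.3206
CE = e^6.3206 ≈ 555.91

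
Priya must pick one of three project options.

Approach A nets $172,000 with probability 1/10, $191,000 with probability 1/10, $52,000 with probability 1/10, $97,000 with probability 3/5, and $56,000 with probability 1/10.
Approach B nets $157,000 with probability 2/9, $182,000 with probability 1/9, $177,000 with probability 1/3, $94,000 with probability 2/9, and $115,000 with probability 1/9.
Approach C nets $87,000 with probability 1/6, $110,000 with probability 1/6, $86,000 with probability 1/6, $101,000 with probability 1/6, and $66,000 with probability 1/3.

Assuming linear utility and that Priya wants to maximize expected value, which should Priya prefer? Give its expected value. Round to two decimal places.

Approach A = 1/10 × 172000 + 1/10 × 191000 + 1/10 × 52000 + 3/5 × 97000 + 1/10 × 56000 = 17200 + 19100 + 5200 + 58200 + 5600 = 105300
Approach B = 2/9 × 157000 + 1/9 × 182000 + 1/3 × 177000 + 2/9 × 94000 + 1/9 × 115000 = 34888.8889 + 20222.2222 + 59000 + 20888.8889 + 12777.7778 = 147777.7778
Approach C = 1/6 × 87000 + 1/6 × 110000 + 1/6 × 86000 + 1/6 × 101000 + 1/3 × 66000 = 14500 + 18333.3333 + 14333.3333 + 16833.3333 + 22000 = 86000

Approach B ($147,777.78)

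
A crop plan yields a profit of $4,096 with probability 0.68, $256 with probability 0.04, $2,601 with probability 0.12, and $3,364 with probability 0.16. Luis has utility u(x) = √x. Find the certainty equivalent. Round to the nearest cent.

E[u] = 0.68·√4096 + 0.04·√256 + 0.12·√2601 + 0.16·√3364 = 0.68·64 + 0.04·16 + 0.12·51 + 0.16·58 = 59.56
CE = (59.56)² = 3547.3936

$3,547.39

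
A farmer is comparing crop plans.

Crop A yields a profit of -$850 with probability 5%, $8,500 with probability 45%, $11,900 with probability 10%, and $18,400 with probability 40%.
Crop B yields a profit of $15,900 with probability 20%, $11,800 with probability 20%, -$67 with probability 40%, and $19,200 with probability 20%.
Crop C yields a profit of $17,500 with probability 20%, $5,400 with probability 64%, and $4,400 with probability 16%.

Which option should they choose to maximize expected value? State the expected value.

Crop A = 0.05 × (-850) + 0.45 × 8500 + 0.1 × 11900 + 0.4 × 18400 = -42.5 + 3825 + 1190 + 7360 = 12332.5
Crop B = 0.2 × 15900 + 0.2 × 11800 + 0.4 × (-67) + 0.2 × 19200 = 3180 + 2360 − 26.8 + 3840 = 9353.2
Crop C = 0.2 × 17500 + 0.64 × 5400 + 0.16 × 4400 = 3500 + 3456 + 704 = 7660

Crop A ($12,332.50)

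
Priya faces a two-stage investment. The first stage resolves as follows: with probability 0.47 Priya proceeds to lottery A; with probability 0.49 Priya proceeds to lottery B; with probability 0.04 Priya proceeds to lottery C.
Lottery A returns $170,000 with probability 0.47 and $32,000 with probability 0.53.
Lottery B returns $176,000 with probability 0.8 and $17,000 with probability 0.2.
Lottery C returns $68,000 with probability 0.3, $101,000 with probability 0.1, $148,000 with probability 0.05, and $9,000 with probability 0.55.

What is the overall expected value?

EV(A) = 0.47 × 170000 + 0.53 × 32000 = 79900 + 16960 = 96860
EV(B) = 0.8 × 176000 + 0.2 × 17000 = 140800 + 3400 = 144200
EV(C) = 0.3 × 68000 + 0.1 × 101000 + 0.05 × 148000 + 0.55 × 9000 = 20400 + 10100 + 7400 + 4950 = 42850
Overall = 0.47 × 96860 + 0.49 × 144200 + 0.04 × 42850 = 45524.2 + 70658 + 1714 = 117896.2

$117,896.20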